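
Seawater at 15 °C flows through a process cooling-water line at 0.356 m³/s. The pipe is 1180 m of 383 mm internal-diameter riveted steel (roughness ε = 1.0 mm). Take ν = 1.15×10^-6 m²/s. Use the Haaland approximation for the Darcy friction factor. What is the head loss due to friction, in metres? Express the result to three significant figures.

h_f ≈ 38.0 m

V = 4Q/(πD²) = 4·0.356/(π·0.383²) = 3.090 m/s
Re = VD/ν = 3.090·0.383/1.15×10^-6 = 1.03×10^6 → turbulent
ε/D = 1.0/383 = 0.00261
Haaland: f = 0.02535
h_f = f(L/D)V²/(2g) = 0.02535·(1180/0.383)·3.090²/(2·9.81) = 38.02 m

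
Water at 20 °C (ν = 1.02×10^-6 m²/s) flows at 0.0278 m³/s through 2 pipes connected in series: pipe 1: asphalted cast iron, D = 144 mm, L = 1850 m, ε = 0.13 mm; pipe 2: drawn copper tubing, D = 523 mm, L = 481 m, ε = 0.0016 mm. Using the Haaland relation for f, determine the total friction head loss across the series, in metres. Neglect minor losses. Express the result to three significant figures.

Pipe 1: V = 1.707 m/s, Re = 2.41×10^5, ε/D = 9.03×10^-4, f = 0.02031, h_1 = f(L/D)V²/2g = 38.75 m
Pipe 2: V = 0.1294 m/s, Re = 6.64×10^4, ε/D = 3.06×10^-6, f = 0.01946, h_2 = f(L/D)V²/2g = 0.01528 m
Series → Q common, losses add: H = Σh = 38.76 m

H ≈ 38.8 m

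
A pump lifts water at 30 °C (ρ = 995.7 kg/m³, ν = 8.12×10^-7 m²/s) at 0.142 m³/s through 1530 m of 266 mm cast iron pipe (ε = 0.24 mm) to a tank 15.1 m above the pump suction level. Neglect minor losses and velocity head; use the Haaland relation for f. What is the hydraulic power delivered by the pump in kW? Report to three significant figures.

P_hyd ≈ 72.8 kW

V = 4Q/(πD²) = 2.555 m/s; Re = 8.37×10^5; ε/D = 9.02×10^-4; f = 0.01953
h_f = f(L/D)V²/2g = 37.39 m
Total head H = z + h_f = 15.1 + 37.39 = 52.49 m
P_hyd = ρgQH = 995.7·9.81·0.142·52.49 = 72.80 kW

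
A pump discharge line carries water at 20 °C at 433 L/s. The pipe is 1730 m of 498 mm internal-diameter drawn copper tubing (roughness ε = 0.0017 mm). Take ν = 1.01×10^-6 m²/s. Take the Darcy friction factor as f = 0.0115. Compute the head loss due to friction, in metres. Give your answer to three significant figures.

V = 4Q/(πD²) = 4·0.433/(π·0.498²) = 2.223 m/s
h_f = f(L/D)V²/(2g) = 0.01150·(1730/0.498)·2.223²/(2·9.81) = 10.06 m

h_f ≈ 10.1 m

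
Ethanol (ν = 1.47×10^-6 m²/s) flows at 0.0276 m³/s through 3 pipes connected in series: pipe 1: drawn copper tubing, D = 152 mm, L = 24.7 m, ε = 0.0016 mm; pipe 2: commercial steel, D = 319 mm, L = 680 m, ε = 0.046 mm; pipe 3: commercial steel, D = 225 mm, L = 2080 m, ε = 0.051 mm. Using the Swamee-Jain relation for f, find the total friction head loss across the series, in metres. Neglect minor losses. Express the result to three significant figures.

H ≈ 4.87 m

Pipe 1: V = 1.521 m/s, Re = 1.57×10^5, ε/D = 1.05×10^-5, f = 0.01637, h_1 = f(L/D)V²/2g = 0.3137 m
Pipe 2: V = 0.3453 m/s, Re = 7.49×10^4, ε/D = 1.44×10^-4, f = 0.01971, h_2 = f(L/D)V²/2g = 0.2553 m
Pipe 3: V = 0.6942 m/s, Re = 1.06×10^5, ε/D = 2.27×10^-4, f = 0.01895, h_3 = f(L/D)V²/2g = 4.302 m
Series → Q common, losses add: H = Σh = 4.871 m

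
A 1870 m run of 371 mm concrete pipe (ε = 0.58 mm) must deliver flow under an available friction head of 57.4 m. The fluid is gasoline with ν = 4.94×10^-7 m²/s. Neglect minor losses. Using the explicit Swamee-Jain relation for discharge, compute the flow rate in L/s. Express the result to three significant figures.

Swamee-Jain (Type II): Q = -0.965·√(gD⁵h_f/L)·ln[ε/(3.7D) + √(3.17ν²L/(gD³h_f))]
√(gD⁵h_f/L) = √(9.81·0.371⁵·57.4/1870) = 0.04600
ε/(3.7D) = 4.23×10^-4; √(3.17ν²L/(gD³h_f)) = 7.09×10^-6
Q = -0.965·0.04600·ln(4.296×10^-4) = 0.3442 m³/s
Check: V = 3.18 m/s, Re = 2.39×10^6, f = 0.02210, h_f = 57.5 m ≈ 57.4 m ✓

Q ≈ 344 L/s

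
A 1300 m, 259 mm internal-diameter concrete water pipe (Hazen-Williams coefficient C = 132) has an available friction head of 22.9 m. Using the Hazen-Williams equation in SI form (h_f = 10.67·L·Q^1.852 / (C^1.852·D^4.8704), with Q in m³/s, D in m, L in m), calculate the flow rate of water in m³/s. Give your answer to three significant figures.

Rearranging: Q = [h_f·C^1.852·D^4.8704 / (10.67·L)]^(1/1.852)
Q = [22.9·132^1.852·0.259^4.8704 / (10.67·1300)]^0.540 = 0.1189 m³/s

Q ≈ 0.119 m³/s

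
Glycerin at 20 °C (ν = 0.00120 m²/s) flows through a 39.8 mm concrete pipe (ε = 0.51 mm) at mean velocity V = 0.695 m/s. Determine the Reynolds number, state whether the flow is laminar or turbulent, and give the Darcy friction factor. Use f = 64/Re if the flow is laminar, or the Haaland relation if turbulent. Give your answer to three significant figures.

Re ≈ 23.1; laminar; f = 64/Re ≈ 2.78

Re = VD/ν = 0.6950·0.0398/0.00120 = 23.1
Re < 2300 → laminar → f = 64/Re = 2.776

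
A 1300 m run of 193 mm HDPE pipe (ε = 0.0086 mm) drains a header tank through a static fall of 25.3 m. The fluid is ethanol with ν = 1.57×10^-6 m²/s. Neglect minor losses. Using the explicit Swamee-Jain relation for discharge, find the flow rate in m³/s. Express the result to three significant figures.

Q ≈ 0.0645 m³/s

Swamee-Jain (Type II): Q = -0.965·√(gD⁵h_f/L)·ln[ε/(3.7D) + √(3.17ν²L/(gD³h_f))]
√(gD⁵h_f/L) = √(9.81·0.193⁵·25.3/1300) = 0.007150
ε/(3.7D) = 1.20×10^-5; √(3.17ν²L/(gD³h_f)) = 7.55×10^-5
Q = -0.965·0.007150·ln(8.750×10^-5) = 0.06447 m³/s
Check: V = 2.20 m/s, Re = 2.71×10^5, f = 0.01513, h_f = 25.2 m ≈ 25.3 m ✓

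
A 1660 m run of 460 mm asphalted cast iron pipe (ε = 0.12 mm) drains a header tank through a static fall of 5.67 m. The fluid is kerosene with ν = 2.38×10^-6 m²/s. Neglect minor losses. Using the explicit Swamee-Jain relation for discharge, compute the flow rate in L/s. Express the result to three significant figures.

Swamee-Jain (Type II): Q = -0.965·√(gD⁵h_f/L)·ln[ε/(3.7D) + √(3.17ν²L/(gD³h_f))]
√(gD⁵h_f/L) = √(9.81·0.460⁵·5.67/1660) = 0.02627
ε/(3.7D) = 7.05×10^-5; √(3.17ν²L/(gD³h_f)) = 7.42×10^-5
Q = -0.965·0.02627·ln(1.447×10^-4) = 0.2241 m³/s
Check: V = 1.35 m/s, Re = 2.61×10^5, f = 0.01702, h_f = 5.69 m ≈ 5.67 m ✓

Q ≈ 224 L/s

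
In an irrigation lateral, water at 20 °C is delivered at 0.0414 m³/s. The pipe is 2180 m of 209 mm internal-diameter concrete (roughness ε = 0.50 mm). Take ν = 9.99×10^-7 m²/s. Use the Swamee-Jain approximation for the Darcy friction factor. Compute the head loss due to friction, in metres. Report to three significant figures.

h_f ≈ 19.6 m

V = 4Q/(πD²) = 4·0.0414/(π·0.209²) = 1.207 m/s
Re = VD/ν = 1.207·0.209/9.99×10^-7 = 2.52×10^5 → turbulent
ε/D = 0.50/209 = 0.00239
Swamee-Jain: f = 0.02537
h_f = f(L/D)V²/(2g) = 0.02537·(2180/0.209)·1.207²/(2·9.81) = 19.64 m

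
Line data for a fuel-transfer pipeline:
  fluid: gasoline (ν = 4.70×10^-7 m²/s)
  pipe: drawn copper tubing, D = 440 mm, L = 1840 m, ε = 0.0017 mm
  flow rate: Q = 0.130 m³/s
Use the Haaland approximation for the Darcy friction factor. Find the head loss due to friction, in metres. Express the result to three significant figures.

V = 4Q/(πD²) = 4·0.130/(π·0.440²) = 0.8550 m/s
Re = VD/ν = 0.8550·0.440/4.70×10^-7 = 8.00×10^5 → turbulent
ε/D = 0.0017/440 = 3.86×10^-6
Haaland: f = 0.01209
h_f = f(L/D)V²/(2g) = 0.01209·(1840/0.440)·0.8550²/(2·9.81) = 1.883 m

h_f ≈ 1.88 m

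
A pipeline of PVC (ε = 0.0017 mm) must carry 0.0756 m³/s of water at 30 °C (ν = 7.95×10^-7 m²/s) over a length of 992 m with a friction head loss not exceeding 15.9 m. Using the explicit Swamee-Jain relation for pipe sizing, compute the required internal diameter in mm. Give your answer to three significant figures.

Swamee-Jain (Type III): D = 0.66·[ε^1.25·(LQ²/(gh_f))^4.75 + ν·Q^9.4·(L/(gh_f))^5.2]^0.04
LQ²/(gh_f) = 0.03635; L/(gh_f) = 6.360
Term 1 = ε^1.25·(…)^4.75 = 8.92×10^-15; Term 2 = ν·Q^9.4·(…)^5.2 = 3.44×10^-13
D = 0.66·(8.92×10^-15 + 3.44×10^-13)^0.04 = 0.2096 m = 210 mm
Check: V = 2.19 m/s, Re = 5.78×10^5, f = 0.01290, h_f = 14.9 m ≈ 15.9 m ✓

D ≈ 210 mm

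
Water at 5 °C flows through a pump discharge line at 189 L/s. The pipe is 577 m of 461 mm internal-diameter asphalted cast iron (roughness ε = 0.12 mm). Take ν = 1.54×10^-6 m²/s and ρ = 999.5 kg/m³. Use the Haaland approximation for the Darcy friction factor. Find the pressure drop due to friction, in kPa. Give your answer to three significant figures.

V = 4Q/(πD²) = 4·0.189/(π·0.461²) = 1.132 m/s
Re = VD/ν = 1.132·0.461/1.54×10^-6 = 3.39×10^5 → turbulent
ε/D = 0.12/461 = 2.60×10^-4
Haaland: f = 0.01633
h_f = f(L/D)V²/(2g) = 0.01633·(577/0.461)·1.132²/(2·9.81) = 1.336 m
Δp = ρg·h_f = 999.5·9.81·1.336 = 13.10 kPa

Δp ≈ 13.1 kPa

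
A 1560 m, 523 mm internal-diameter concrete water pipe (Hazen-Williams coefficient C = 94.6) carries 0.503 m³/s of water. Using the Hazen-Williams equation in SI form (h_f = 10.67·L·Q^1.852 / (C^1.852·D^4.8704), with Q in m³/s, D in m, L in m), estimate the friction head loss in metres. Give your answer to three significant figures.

h_f ≈ 24.0 m

h_f = 10.67·1560·0.503^1.852 / (94.6^1.852·0.523^4.8704) = 24.00 m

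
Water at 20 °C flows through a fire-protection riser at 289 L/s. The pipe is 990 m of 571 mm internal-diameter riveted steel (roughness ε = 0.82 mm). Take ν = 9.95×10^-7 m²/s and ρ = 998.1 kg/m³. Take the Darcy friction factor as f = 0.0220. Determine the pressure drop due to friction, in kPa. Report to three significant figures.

V = 4Q/(πD²) = 4·0.289/(π·0.571²) = 1.129 m/s
h_f = f(L/D)V²/(2g) = 0.02200·(990/0.571)·1.129²/(2·9.81) = 2.476 m
Δp = ρg·h_f = 998.1·9.81·2.476 = 24.25 kPa

Δp ≈ 24.2 kPa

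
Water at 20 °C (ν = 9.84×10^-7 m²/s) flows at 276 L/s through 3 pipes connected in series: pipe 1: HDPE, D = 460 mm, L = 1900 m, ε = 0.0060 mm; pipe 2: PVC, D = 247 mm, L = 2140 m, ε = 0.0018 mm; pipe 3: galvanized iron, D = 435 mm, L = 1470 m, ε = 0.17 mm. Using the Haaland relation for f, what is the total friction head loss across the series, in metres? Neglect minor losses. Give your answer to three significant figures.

H ≈ 179 m

Pipe 1: V = 1.661 m/s, Re = 7.76×10^5, ε/D = 1.30×10^-5, f = 0.01230, h_1 = f(L/D)V²/2g = 7.140 m
Pipe 2: V = 5.760 m/s, Re = 1.45×10^6, ε/D = 7.29×10^-6, f = 0.01107, h_2 = f(L/D)V²/2g = 162.1 m
Pipe 3: V = 1.857 m/s, Re = 8.21×10^5, ε/D = 3.91×10^-4, f = 0.01648, h_3 = f(L/D)V²/2g = 9.788 m
Series → Q common, losses add: H = Σh = 179.1 m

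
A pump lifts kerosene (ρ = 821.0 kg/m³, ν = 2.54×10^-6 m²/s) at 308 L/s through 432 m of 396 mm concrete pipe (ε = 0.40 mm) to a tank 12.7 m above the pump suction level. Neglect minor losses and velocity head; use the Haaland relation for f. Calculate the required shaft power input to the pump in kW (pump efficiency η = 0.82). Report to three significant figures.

V = 4Q/(πD²) = 2.501 m/s; Re = 3.90×10^5; ε/D = 0.00101; f = 0.02038
h_f = f(L/D)V²/2g = 7.087 m
Total head H = z + h_f = 12.7 + 7.087 = 19.79 m
P_hyd = ρgQH = 821.0·9.81·0.308·19.79 = 49.08 kW
P_shaft = P_hyd/η = 49.08/0.82 = 59.86 kW

P_shaft ≈ 59.9 kW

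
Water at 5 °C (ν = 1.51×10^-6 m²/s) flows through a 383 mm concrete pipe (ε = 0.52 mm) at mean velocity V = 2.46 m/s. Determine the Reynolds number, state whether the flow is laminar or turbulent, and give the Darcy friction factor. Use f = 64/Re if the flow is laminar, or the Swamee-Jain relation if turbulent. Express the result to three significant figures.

Re ≈ 6.24×10^5; turbulent; f ≈ 0.0217

Re = VD/ν = 2.460·0.383/1.51×10^-6 = 6.24×10^5
Re > 4000 → turbulent; ε/D = 0.00136
Swamee-Jain: f = 0.02168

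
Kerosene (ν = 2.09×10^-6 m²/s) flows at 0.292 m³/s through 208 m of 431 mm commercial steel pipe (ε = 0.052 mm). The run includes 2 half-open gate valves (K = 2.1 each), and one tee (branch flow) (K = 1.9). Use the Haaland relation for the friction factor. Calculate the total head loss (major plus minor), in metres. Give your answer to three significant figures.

V = 4Q/(πD²) = 2.001 m/s; V²/2g = 0.2042 m
Re = 4.13×10^5, ε/D = 1.21×10^-4 → f = 0.01481 (Haaland)
Major: h_f = f(L/D)·V²/2g = 0.01481·482.6·0.2042 = 1.459 m
Minor: ΣK = 6.10; h_m = ΣK·V²/2g = 1.245 m
Total H_L = 1.459 + 1.245 = 2.704 m

H_L ≈ 2.70 m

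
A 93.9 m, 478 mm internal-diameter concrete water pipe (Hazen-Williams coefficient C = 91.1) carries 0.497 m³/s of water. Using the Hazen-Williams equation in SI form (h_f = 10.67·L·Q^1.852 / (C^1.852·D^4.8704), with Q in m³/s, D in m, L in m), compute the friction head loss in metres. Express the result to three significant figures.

h_f = 10.67·93.9·0.497^1.852 / (91.1^1.852·0.478^4.8704) = 2.348 m

h_f ≈ 2.35 m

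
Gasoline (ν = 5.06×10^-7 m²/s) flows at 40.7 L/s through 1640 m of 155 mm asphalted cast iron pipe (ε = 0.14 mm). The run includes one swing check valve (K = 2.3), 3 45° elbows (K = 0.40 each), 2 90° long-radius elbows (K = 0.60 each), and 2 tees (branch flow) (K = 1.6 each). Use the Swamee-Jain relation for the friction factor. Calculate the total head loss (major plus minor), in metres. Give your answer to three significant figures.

V = 4Q/(πD²) = 2.157 m/s; V²/2g = 0.2371 m
Re = 6.61×10^5, ε/D = 9.03×10^-4 → f = 0.01976 (Swamee-Jain)
Major: h_f = f(L/D)·V²/2g = 0.01976·10581·0.2371 = 49.57 m
Minor: ΣK = 7.90; h_m = ΣK·V²/2g = 1.873 m
Total H_L = 49.57 + 1.873 = 51.45 m

H_L ≈ 51.4 m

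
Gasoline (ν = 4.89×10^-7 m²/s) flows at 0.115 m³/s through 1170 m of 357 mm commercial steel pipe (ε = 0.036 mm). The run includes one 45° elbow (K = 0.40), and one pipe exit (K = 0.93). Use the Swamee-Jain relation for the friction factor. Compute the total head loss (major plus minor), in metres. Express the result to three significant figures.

V = 4Q/(πD²) = 1.149 m/s; V²/2g = 0.06727 m
Re = 8.39×10^5, ε/D = 1.01×10^-4 → f = 0.01373 (Swamee-Jain)
Major: h_f = f(L/D)·V²/2g = 0.01373·3277·0.06727 = 3.027 m
Minor: ΣK = 1.33; h_m = ΣK·V²/2g = 0.08947 m
Total H_L = 3.027 + 0.08947 = 3.116 m

H_L ≈ 3.12 m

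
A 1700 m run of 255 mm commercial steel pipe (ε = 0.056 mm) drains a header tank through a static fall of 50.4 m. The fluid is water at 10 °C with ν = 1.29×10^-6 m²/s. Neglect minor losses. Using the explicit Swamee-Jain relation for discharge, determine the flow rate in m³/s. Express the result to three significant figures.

Q ≈ 0.159 m³/s

Swamee-Jain (Type II): Q = -0.965·√(gD⁵h_f/L)·ln[ε/(3.7D) + √(3.17ν²L/(gD³h_f))]
√(gD⁵h_f/L) = √(9.81·0.255⁵·50.4/1700) = 0.01771
ε/(3.7D) = 5.94×10^-5; √(3.17ν²L/(gD³h_f)) = 3.31×10^-5
Q = -0.965·0.01771·ln(9.243×10^-5) = 0.1587 m³/s
Check: V = 3.11 m/s, Re = 6.14×10^5, f = 0.01544, h_f = 50.7 m ≈ 50.4 m ✓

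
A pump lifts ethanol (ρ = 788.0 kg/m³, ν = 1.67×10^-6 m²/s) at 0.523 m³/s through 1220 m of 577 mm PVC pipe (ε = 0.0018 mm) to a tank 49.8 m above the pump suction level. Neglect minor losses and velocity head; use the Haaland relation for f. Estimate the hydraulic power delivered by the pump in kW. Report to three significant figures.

P_hyd ≈ 223 kW

V = 4Q/(πD²) = 2.000 m/s; Re = 6.91×10^5; ε/D = 3.12×10^-6; f = 0.01238
h_f = f(L/D)V²/2g = 5.338 m
Total head H = z + h_f = 49.8 + 5.338 = 55.14 m
P_hyd = ρgQH = 788.0·9.81·0.523·55.14 = 222.9 kW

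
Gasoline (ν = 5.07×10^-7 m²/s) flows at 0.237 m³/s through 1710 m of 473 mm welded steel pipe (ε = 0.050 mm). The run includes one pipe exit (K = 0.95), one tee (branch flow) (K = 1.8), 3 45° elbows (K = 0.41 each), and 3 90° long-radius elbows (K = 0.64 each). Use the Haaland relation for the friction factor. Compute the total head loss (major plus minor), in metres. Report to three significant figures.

V = 4Q/(πD²) = 1.349 m/s; V²/2g = 0.09272 m
Re = 1.26×10^6, ε/D = 1.06×10^-4 → f = 0.01319 (Haaland)
Major: h_f = f(L/D)·V²/2g = 0.01319·3615·0.09272 = 4.420 m
Minor: ΣK = 5.90; h_m = ΣK·V²/2g = 0.5470 m
Total H_L = 4.420 + 0.5470 = 4.967 m

H_L ≈ 4.97 m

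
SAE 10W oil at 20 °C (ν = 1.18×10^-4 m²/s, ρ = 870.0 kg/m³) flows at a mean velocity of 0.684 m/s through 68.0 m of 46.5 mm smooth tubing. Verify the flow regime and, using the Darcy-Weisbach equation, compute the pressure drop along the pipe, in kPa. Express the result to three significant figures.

Δp ≈ 70.7 kPa

Re = VD/ν = 0.684·0.04650/1.18×10^-4 = 270 → laminar (Re < 2300)
f = 64/Re = 0.2374
h_f = f(L/D)V²/(2g) = 0.2374·(68.0/0.04650)·0.684²/(2·9.81) = 8.280 m
Δp = ρg·h_f = 870.0·9.81·8.280 = 70.67 kPa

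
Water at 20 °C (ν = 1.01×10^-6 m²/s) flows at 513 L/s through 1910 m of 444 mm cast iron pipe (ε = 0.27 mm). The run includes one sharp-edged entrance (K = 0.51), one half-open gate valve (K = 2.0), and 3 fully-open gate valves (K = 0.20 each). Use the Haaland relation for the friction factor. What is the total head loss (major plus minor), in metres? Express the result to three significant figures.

H_L ≈ 44.5 m

V = 4Q/(πD²) = 3.313 m/s; V²/2g = 0.5595 m
Re = 1.46×10^6, ε/D = 6.08×10^-4 → f = 0.01776 (Haaland)
Major: h_f = f(L/D)·V²/2g = 0.01776·4302·0.5595 = 42.74 m
Minor: ΣK = 3.11; h_m = ΣK·V²/2g = 1.740 m
Total H_L = 42.74 + 1.740 = 44.48 m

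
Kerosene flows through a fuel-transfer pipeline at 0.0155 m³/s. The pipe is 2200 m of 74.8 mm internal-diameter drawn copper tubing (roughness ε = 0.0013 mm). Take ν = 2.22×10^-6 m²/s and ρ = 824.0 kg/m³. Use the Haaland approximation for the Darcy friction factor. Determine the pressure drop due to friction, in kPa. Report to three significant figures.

V = 4Q/(πD²) = 4·0.0155/(π·0.0748²) = 3.527 m/s
Re = VD/ν = 3.527·0.0748/2.22×10^-6 = 1.19×10^5 → turbulent
ε/D = 0.0013/74.8 = 1.74×10^-5
Haaland: f = 0.01727
h_f = f(L/D)V²/(2g) = 0.01727·(2200/0.0748)·3.527²/(2·9.81) = 322.2 m
Δp = ρg·h_f = 824.0·9.81·322.2 = 2604 kPa

Δp ≈ 2600 kPa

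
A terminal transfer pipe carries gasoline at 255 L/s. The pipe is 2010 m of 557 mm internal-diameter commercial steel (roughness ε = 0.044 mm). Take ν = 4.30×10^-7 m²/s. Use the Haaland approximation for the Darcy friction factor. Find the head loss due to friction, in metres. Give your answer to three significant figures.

h_f ≈ 2.55 m

V = 4Q/(πD²) = 4·0.255/(π·0.557²) = 1.047 m/s
Re = VD/ν = 1.047·0.557/4.30×10^-7 = 1.36×10^6 → turbulent
ε/D = 0.044/557 = 7.90×10^-5
Haaland: f = 0.01268
h_f = f(L/D)V²/(2g) = 0.01268·(2010/0.557)·1.047²/(2·9.81) = 2.553 m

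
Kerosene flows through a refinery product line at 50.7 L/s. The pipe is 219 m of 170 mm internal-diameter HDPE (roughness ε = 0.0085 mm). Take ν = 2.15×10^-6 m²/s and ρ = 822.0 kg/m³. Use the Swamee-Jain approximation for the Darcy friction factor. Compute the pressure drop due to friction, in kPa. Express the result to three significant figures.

V = 4Q/(πD²) = 4·0.0507/(π·0.170²) = 2.234 m/s
Re = VD/ν = 2.234·0.170/2.15×10^-6 = 1.77×10^5 → turbulent
ε/D = 0.0085/170 = 5.00×10^-5
Swamee-Jain: f = 0.01633
h_f = f(L/D)V²/(2g) = 0.01633·(219/0.170)·2.234²/(2·9.81) = 5.350 m
Δp = ρg·h_f = 822.0·9.81·5.350 = 43.14 kPa

Δp ≈ 43.1 kPa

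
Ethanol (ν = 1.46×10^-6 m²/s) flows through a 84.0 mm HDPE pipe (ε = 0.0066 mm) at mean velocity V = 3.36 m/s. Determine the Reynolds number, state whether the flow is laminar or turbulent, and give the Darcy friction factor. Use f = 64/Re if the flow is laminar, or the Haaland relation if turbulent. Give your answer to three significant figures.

Re ≈ 1.93×10^5; turbulent; f ≈ 0.0161

Re = VD/ν = 3.360·0.0840/1.46×10^-6 = 1.93×10^5
Re > 4000 → turbulent; ε/D = 7.86×10^-5
Haaland: f = 0.01613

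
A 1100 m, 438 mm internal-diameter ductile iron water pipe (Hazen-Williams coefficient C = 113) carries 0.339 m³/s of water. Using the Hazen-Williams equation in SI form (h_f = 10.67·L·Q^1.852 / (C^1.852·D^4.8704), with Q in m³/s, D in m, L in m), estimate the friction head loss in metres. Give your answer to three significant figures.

h_f ≈ 13.9 m

h_f = 10.67·1100·0.339^1.852 / (113^1.852·0.438^4.8704) = 13.91 m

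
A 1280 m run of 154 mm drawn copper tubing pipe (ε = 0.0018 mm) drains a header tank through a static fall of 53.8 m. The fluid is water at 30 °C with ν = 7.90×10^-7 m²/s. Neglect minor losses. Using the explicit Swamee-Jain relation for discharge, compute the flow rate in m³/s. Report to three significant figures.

Q ≈ 0.0585 m³/s

Swamee-Jain (Type II): Q = -0.965·√(gD⁵h_f/L)·ln[ε/(3.7D) + √(3.17ν²L/(gD³h_f))]
√(gD⁵h_f/L) = √(9.81·0.154⁵·53.8/1280) = 0.005976
ε/(3.7D) = 3.16×10^-6; √(3.17ν²L/(gD³h_f)) = 3.62×10^-5
Q = -0.965·0.005976·ln(3.940×10^-5) = 0.05849 m³/s
Check: V = 3.14 m/s, Re = 6.12×10^5, f = 0.01284, h_f = 53.6 m ≈ 53.8 m ✓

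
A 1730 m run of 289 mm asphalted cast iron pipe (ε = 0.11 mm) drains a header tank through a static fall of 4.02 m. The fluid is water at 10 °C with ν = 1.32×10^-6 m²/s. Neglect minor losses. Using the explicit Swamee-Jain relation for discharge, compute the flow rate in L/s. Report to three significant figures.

Swamee-Jain (Type II): Q = -0.965·√(gD⁵h_f/L)·ln[ε/(3.7D) + √(3.17ν²L/(gD³h_f))]
√(gD⁵h_f/L) = √(9.81·0.289⁵·4.02/1730) = 0.006779
ε/(3.7D) = 1.03×10^-4; √(3.17ν²L/(gD³h_f)) = 1.00×10^-4
Q = -0.965·0.006779·ln(2.031×10^-4) = 0.05562 m³/s
Check: V = 0.848 m/s, Re = 1.86×10^5, f = 0.01842, h_f = 4.04 m ≈ 4.02 m ✓

Q ≈ 55.6 L/s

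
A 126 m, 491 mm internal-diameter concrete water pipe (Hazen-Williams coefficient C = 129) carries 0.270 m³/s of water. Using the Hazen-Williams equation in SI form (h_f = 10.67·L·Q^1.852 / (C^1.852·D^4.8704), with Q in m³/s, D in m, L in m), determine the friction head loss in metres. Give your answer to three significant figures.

h_f ≈ 0.469 m

h_f = 10.67·126·0.270^1.852 / (129^1.852·0.491^4.8704) = 0.4690 m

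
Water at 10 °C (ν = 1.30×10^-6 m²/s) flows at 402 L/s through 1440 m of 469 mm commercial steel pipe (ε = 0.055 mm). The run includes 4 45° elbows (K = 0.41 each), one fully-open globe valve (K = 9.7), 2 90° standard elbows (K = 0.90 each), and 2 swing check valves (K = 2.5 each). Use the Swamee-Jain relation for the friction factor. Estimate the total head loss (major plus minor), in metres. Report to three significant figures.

V = 4Q/(πD²) = 2.327 m/s; V²/2g = 0.2760 m
Re = 8.39×10^5, ε/D = 1.17×10^-4 → f = 0.01395 (Swamee-Jain)
Major: h_f = f(L/D)·V²/2g = 0.01395·3070·0.2760 = 11.82 m
Minor: ΣK = 18.1; h_m = ΣK·V²/2g = 5.006 m
Total H_L = 11.82 + 5.006 = 16.83 m

H_L ≈ 16.8 m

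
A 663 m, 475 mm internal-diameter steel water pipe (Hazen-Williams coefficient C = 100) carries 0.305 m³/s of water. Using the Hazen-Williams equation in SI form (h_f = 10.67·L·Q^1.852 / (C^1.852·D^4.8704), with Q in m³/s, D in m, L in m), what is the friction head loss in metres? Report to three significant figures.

h_f = 10.67·663·0.305^1.852 / (100^1.852·0.475^4.8704) = 5.824 m

h_f ≈ 5.82 m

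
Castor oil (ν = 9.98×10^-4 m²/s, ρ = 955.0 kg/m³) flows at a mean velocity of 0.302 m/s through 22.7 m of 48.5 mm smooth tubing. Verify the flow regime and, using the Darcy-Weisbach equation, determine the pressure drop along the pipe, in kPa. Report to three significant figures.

Re = VD/ν = 0.302·0.04850/9.98×10^-4 = 14.7 → laminar (Re < 2300)
f = 64/Re = 4.361
h_f = f(L/D)V²/(2g) = 4.361·(22.7/0.04850)·0.302²/(2·9.81) = 9.488 m
Δp = ρg·h_f = 955.0·9.81·9.488 = 88.89 kPa

Δp ≈ 88.9 kPa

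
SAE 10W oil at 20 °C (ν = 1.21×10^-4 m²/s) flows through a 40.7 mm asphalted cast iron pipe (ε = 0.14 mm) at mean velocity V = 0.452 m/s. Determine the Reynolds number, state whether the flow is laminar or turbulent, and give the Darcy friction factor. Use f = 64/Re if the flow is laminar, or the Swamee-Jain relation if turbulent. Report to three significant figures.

Re = VD/ν = 0.4520·0.0407/1.21×10^-4 = 152
Re < 2300 → laminar → f = 64/Re = 0.4210

Re ≈ 152; laminar; f = 64/Re ≈ 0.421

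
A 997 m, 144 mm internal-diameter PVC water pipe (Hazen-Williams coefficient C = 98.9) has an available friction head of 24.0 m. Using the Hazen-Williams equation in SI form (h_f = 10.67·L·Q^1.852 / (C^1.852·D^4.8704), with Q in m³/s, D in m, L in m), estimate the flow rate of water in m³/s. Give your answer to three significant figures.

Rearranging: Q = [h_f·C^1.852·D^4.8704 / (10.67·L)]^(1/1.852)
Q = [24.0·98.9^1.852·0.144^4.8704 / (10.67·997)]^0.540 = 0.02253 m³/s

Q ≈ 0.0225 m³/s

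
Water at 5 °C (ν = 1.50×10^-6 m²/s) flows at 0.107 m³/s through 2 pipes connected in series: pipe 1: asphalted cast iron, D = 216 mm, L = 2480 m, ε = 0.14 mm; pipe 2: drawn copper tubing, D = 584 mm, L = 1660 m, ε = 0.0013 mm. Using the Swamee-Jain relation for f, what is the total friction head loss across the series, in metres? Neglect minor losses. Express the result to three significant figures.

H ≈ 94.1 m

Pipe 1: V = 2.920 m/s, Re = 4.20×10^5, ε/D = 6.48×10^-4, f = 0.01879, h_1 = f(L/D)V²/2g = 93.75 m
Pipe 2: V = 0.3995 m/s, Re = 1.56×10^5, ε/D = 2.23×10^-6, f = 0.01634, h_2 = f(L/D)V²/2g = 0.3777 m
Series → Q common, losses add: H = Σh = 94.12 m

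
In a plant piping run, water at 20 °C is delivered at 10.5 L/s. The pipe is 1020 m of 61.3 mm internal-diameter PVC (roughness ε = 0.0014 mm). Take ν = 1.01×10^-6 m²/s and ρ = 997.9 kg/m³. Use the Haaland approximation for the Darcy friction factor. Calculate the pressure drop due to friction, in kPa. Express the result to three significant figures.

V = 4Q/(πD²) = 4·0.0105/(π·0.0613²) = 3.558 m/s
Re = VD/ν = 3.558·0.0613/1.01×10^-6 = 2.16×10^5 → turbulent
ε/D = 0.0014/61.3 = 2.28×10^-5
Haaland: f = 0.01542
h_f = f(L/D)V²/(2g) = 0.01542·(1020/0.0613)·3.558²/(2·9.81) = 165.6 m
Δp = ρg·h_f = 997.9·9.81·165.6 = 1621 kPa

Δp ≈ 1620 kPa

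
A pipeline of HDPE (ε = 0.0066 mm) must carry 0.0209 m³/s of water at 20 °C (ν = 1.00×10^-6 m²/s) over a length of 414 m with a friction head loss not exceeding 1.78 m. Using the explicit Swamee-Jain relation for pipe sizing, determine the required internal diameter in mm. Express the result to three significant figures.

Swamee-Jain (Type III): D = 0.66·[ε^1.25·(LQ²/(gh_f))^4.75 + ν·Q^9.4·(L/(gh_f))^5.2]^0.04
LQ²/(gh_f) = 0.01036; L/(gh_f) = 23.71
Term 1 = ε^1.25·(…)^4.75 = 1.25×10^-16; Term 2 = ν·Q^9.4·(…)^5.2 = 2.29×10^-15
D = 0.66·(1.25×10^-16 + 2.29×10^-15)^0.04 = 0.1717 m = 172 mm
Check: V = 0.902 m/s, Re = 1.55×10^5, f = 0.01663, h_f = 1.66 m ≈ 1.78 m ✓

D ≈ 172 mm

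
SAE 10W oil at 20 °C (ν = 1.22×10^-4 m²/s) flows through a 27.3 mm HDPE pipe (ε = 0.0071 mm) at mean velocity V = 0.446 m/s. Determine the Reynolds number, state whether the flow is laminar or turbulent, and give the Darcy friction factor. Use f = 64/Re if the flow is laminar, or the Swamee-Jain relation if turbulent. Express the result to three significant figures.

Re ≈ 99.8; laminar; f = 64/Re ≈ 0.641

Re = VD/ν = 0.4460·0.0273/1.22×10^-4 = 99.8
Re < 2300 → laminar → f = 64/Re = 0.6413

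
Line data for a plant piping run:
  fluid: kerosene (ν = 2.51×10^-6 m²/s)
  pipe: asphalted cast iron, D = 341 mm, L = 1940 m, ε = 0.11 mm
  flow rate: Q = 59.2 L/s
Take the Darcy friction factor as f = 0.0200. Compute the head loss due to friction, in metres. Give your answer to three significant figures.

V = 4Q/(πD²) = 4·0.0592/(π·0.341²) = 0.6482 m/s
h_f = f(L/D)V²/(2g) = 0.02000·(1940/0.341)·0.6482²/(2·9.81) = 2.437 m

h_f ≈ 2.44 m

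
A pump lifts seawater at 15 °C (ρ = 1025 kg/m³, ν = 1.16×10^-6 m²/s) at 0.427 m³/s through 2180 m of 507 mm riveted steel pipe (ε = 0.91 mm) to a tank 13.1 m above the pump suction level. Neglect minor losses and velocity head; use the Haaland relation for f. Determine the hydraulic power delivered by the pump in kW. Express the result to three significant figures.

P_hyd ≈ 153 kW

V = 4Q/(πD²) = 2.115 m/s; Re = 9.24×10^5; ε/D = 0.00179; f = 0.02300
h_f = f(L/D)V²/2g = 22.54 m
Total head H = z + h_f = 13.1 + 22.54 = 35.64 m
P_hyd = ρgQH = 1025·9.81·0.427·35.64 = 153.0 kW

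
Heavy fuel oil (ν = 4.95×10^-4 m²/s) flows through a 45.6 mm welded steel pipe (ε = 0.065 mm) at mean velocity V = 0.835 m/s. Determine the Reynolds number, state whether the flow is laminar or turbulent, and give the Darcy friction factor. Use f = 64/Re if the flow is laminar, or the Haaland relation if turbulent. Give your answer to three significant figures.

Re = VD/ν = 0.8350·0.0456/4.95×10^-4 = 76.9
Re < 2300 → laminar → f = 64/Re = 0.8320

Re ≈ 76.9; laminar; f = 64/Re ≈ 0.832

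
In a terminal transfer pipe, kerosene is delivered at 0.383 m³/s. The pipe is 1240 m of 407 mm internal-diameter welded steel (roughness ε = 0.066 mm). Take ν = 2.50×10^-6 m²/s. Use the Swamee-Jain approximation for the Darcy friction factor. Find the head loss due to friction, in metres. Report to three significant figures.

h_f ≈ 20.5 m

V = 4Q/(πD²) = 4·0.383/(π·0.407²) = 2.944 m/s
Re = VD/ν = 2.944·0.407/2.50×10^-6 = 4.79×10^5 → turbulent
ε/D = 0.066/407 = 1.62×10^-4
Swamee-Jain: f = 0.01520
h_f = f(L/D)V²/(2g) = 0.01520·(1240/0.407)·2.944²/(2·9.81) = 20.46 m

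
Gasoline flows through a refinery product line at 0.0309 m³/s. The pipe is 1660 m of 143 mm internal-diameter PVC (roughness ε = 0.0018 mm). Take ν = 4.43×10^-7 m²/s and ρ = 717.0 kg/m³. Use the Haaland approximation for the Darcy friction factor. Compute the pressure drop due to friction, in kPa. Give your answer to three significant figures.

V = 4Q/(πD²) = 4·0.0309/(π·0.143²) = 1.924 m/s
Re = VD/ν = 1.924·0.143/4.43×10^-7 = 6.21×10^5 → turbulent
ε/D = 0.0018/143 = 1.26×10^-5
Haaland: f = 0.01274
h_f = f(L/D)V²/(2g) = 0.01274·(1660/0.143)·1.924²/(2·9.81) = 27.90 m
Δp = ρg·h_f = 717.0·9.81·27.90 = 196.2 kPa

Δp ≈ 196 kPa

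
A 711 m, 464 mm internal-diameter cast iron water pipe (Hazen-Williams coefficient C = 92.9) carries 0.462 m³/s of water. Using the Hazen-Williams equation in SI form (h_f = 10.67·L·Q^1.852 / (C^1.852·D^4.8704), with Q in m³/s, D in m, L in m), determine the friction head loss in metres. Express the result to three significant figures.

h_f ≈ 17.3 m

h_f = 10.67·711·0.462^1.852 / (92.9^1.852·0.464^4.8704) = 17.31 m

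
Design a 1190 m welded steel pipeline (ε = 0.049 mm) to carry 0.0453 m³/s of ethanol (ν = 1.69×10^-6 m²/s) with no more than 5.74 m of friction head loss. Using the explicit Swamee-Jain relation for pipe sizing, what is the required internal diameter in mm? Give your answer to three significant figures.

Swamee-Jain (Type III): D = 0.66·[ε^1.25·(LQ²/(gh_f))^4.75 + ν·Q^9.4·(L/(gh_f))^5.2]^0.04
LQ²/(gh_f) = 0.04337; L/(gh_f) = 21.13
Term 1 = ε^1.25·(…)^4.75 = 1.38×10^-12; Term 2 = ν·Q^9.4·(…)^5.2 = 3.06×10^-12
D = 0.66·(1.38×10^-12 + 3.06×10^-12)^0.04 = 0.2320 m = 232 mm
Check: V = 1.07 m/s, Re = 1.47×10^5, f = 0.01795, h_f = 5.39 m ≈ 5.74 m ✓

D ≈ 232 mm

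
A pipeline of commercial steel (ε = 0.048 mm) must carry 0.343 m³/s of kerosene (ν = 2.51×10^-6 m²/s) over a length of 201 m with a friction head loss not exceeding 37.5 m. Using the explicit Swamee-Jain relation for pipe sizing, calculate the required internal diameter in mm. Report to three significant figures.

Swamee-Jain (Type III): D = 0.66·[ε^1.25·(LQ²/(gh_f))^4.75 + ν·Q^9.4·(L/(gh_f))^5.2]^0.04
LQ²/(gh_f) = 0.06428; L/(gh_f) = 0.5464
Term 1 = ε^1.25·(…)^4.75 = 8.71×10^-12; Term 2 = ν·Q^9.4·(…)^5.2 = 4.64×10^-12
D = 0.66·(8.71×10^-12 + 4.64×10^-12)^0.04 = 0.2424 m = 242 mm
Check: V = 7.43 m/s, Re = 7.18×10^5, f = 0.01506, h_f = 35.2 m ≈ 37.5 m ✓

D ≈ 242 mm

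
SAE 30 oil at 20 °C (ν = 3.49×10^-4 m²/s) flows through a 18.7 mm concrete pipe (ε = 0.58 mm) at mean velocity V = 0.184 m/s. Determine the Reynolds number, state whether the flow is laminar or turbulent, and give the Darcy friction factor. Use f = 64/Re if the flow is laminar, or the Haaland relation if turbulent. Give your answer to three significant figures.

Re = VD/ν = 0.1840·0.0187/3.49×10^-4 = 9.86
Re < 2300 → laminar → f = 64/Re = 6.492

Re ≈ 9.86; laminar; f = 64/Re ≈ 6.49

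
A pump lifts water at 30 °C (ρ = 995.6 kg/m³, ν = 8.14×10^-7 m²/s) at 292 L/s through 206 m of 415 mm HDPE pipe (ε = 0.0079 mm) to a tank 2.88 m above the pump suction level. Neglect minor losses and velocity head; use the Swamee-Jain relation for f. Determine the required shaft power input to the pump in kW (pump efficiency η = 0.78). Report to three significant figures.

V = 4Q/(πD²) = 2.159 m/s; Re = 1.10×10^6; ε/D = 1.90×10^-5; f = 0.01190
h_f = f(L/D)V²/2g = 1.403 m
Total head H = z + h_f = 2.88 + 1.403 = 4.283 m
P_hyd = ρgQH = 995.6·9.81·0.292·4.283 = 12.22 kW
P_shaft = P_hyd/η = 12.22/0.78 = 15.66 kW

P_shaft ≈ 15.7 kW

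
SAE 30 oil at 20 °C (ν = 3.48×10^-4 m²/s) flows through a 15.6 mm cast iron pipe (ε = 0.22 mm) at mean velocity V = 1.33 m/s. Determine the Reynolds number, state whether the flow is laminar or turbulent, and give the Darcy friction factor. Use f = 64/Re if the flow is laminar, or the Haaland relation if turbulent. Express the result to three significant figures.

Re = VD/ν = 1.330·0.0156/3.48×10^-4 = 59.6
Re < 2300 → laminar → f = 64/Re = 1.073

Re ≈ 59.6; laminar; f = 64/Re ≈ 1.07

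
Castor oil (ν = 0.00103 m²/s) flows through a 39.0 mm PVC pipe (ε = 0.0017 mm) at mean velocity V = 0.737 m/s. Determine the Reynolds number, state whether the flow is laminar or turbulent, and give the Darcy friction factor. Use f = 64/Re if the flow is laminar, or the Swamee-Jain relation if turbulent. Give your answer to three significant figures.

Re ≈ 27.9; laminar; f = 64/Re ≈ 2.29

Re = VD/ν = 0.7370·0.0390/0.00103 = 27.9
Re < 2300 → laminar → f = 64/Re = 2.293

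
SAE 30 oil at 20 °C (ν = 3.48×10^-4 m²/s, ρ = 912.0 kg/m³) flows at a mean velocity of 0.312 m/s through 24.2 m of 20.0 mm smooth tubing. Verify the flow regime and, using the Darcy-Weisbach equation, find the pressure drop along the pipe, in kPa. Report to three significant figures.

Δp ≈ 192 kPa

Re = VD/ν = 0.312·0.02000/3.48×10^-4 = 17.9 → laminar (Re < 2300)
f = 64/Re = 3.569
h_f = f(L/D)V²/(2g) = 3.569·(24.2/0.02000)·0.312²/(2·9.81) = 21.43 m
Δp = ρg·h_f = 912.0·9.81·21.43 = 191.7 kPa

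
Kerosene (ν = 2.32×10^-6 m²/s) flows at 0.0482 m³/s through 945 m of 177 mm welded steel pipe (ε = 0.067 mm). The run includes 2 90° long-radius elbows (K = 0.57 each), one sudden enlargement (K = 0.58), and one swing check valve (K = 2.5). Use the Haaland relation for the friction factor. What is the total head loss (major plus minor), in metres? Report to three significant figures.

H_L ≈ 20.2 m

V = 4Q/(πD²) = 1.959 m/s; V²/2g = 0.1956 m
Re = 1.49×10^5, ε/D = 3.79×10^-4 → f = 0.01855 (Haaland)
Major: h_f = f(L/D)·V²/2g = 0.01855·5339·0.1956 = 19.37 m
Minor: ΣK = 4.22; h_m = ΣK·V²/2g = 0.8253 m
Total H_L = 19.37 + 0.8253 = 20.20 m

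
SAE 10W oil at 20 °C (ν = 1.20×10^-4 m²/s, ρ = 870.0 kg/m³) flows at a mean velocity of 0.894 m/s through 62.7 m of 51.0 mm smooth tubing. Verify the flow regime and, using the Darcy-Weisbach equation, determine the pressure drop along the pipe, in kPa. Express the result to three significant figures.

Re = VD/ν = 0.894·0.05100/1.20×10^-4 = 380 → laminar (Re < 2300)
f = 64/Re = 0.1684
h_f = f(L/D)V²/(2g) = 0.1684·(62.7/0.05100)·0.894²/(2·9.81) = 8.436 m
Δp = ρg·h_f = 870.0·9.81·8.436 = 72.00 kPa

Δp ≈ 72.0 kPa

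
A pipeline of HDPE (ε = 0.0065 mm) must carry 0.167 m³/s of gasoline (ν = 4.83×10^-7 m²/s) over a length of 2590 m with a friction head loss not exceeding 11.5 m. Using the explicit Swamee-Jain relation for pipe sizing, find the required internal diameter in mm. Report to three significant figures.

Swamee-Jain (Type III): D = 0.66·[ε^1.25·(LQ²/(gh_f))^4.75 + ν·Q^9.4·(L/(gh_f))^5.2]^0.04
LQ²/(gh_f) = 0.6403; L/(gh_f) = 22.96
Term 1 = ε^1.25·(…)^4.75 = 3.95×10^-8; Term 2 = ν·Q^9.4·(…)^5.2 = 2.85×10^-7
D = 0.66·(3.95×10^-8 + 2.85×10^-7)^0.04 = 0.3631 m = 363 mm
Check: V = 1.61 m/s, Re = 1.21×10^6, f = 0.01172, h_f = 11.1 m ≈ 11.5 m ✓

D ≈ 363 mm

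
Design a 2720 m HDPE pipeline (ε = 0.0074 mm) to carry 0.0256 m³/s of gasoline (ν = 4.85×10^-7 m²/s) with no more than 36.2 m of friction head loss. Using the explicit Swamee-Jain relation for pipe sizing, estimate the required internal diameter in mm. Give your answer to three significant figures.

D ≈ 143 mm

Swamee-Jain (Type III): D = 0.66·[ε^1.25·(LQ²/(gh_f))^4.75 + ν·Q^9.4·(L/(gh_f))^5.2]^0.04
LQ²/(gh_f) = 0.005020; L/(gh_f) = 7.659
Term 1 = ε^1.25·(…)^4.75 = 4.62×10^-18; Term 2 = ν·Q^9.4·(…)^5.2 = 2.09×10^-17
D = 0.66·(4.62×10^-18 + 2.09×10^-17)^0.04 = 0.1432 m = 143 mm
Check: V = 1.59 m/s, Re = 4.69×10^5, f = 0.01398, h_f = 34.2 m ≈ 36.2 m ✓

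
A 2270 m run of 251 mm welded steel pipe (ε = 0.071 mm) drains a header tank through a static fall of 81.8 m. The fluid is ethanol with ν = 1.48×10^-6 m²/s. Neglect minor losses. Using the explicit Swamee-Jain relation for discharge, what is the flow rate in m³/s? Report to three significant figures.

Q ≈ 0.165 m³/s

Swamee-Jain (Type II): Q = -0.965·√(gD⁵h_f/L)·ln[ε/(3.7D) + √(3.17ν²L/(gD³h_f))]
√(gD⁵h_f/L) = √(9.81·0.251⁵·81.8/2270) = 0.01877
ε/(3.7D) = 7.65×10^-5; √(3.17ν²L/(gD³h_f)) = 3.52×10^-5
Q = -0.965·0.01877·ln(1.117×10^-4) = 0.1648 m³/s
Check: V = 3.33 m/s, Re = 5.65×10^5, f = 0.01610, h_f = 82.3 m ≈ 81.8 m ✓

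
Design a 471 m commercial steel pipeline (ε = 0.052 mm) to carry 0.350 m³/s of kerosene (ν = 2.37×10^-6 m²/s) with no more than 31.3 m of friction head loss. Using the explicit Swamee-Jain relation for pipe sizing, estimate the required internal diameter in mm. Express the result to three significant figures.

Swamee-Jain (Type III): D = 0.66·[ε^1.25·(LQ²/(gh_f))^4.75 + ν·Q^9.4·(L/(gh_f))^5.2]^0.04
LQ²/(gh_f) = 0.1879; L/(gh_f) = 1.534
Term 1 = ε^1.25·(…)^4.75 = 1.57×10^-9; Term 2 = ν·Q^9.4·(…)^5.2 = 1.14×10^-9
D = 0.66·(1.57×10^-9 + 1.14×10^-9)^0.04 = 0.2998 m = 300 mm
Check: V = 4.96 m/s, Re = 6.27×10^5, f = 0.01496, h_f = 29.4 m ≈ 31.3 m ✓

D ≈ 300 mm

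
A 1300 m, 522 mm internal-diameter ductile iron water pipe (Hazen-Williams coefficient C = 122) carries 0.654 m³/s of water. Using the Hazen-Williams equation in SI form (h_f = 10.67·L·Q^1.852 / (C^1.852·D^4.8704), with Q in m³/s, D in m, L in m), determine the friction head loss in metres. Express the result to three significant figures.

h_f ≈ 20.5 m

h_f = 10.67·1300·0.654^1.852 / (122^1.852·0.522^4.8704) = 20.50 m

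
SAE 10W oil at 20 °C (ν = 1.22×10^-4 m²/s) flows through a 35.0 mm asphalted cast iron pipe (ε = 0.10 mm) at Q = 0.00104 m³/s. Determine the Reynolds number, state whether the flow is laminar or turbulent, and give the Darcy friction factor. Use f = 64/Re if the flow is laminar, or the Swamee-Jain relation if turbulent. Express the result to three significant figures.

V = 4Q/(πD²) = 1.081 m/s
Re = VD/ν = 1.081·0.0350/1.22×10^-4 = 310
Re < 2300 → laminar → f = 64/Re = 0.2064

Re ≈ 310; laminar; f = 64/Re ≈ 0.206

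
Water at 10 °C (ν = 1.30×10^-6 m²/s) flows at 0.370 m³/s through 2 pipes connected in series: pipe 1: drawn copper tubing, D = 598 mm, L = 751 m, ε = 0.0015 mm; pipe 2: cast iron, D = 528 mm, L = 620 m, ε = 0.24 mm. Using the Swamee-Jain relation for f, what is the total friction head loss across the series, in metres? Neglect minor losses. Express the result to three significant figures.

Pipe 1: V = 1.317 m/s, Re = 6.06×10^5, ε/D = 2.51×10^-6, f = 0.01270, h_1 = f(L/D)V²/2g = 1.411 m
Pipe 2: V = 1.690 m/s, Re = 6.86×10^5, ε/D = 4.55×10^-4, f = 0.01722, h_2 = f(L/D)V²/2g = 2.943 m
Series → Q common, losses add: H = Σh = 4.354 m

H ≈ 4.35 m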